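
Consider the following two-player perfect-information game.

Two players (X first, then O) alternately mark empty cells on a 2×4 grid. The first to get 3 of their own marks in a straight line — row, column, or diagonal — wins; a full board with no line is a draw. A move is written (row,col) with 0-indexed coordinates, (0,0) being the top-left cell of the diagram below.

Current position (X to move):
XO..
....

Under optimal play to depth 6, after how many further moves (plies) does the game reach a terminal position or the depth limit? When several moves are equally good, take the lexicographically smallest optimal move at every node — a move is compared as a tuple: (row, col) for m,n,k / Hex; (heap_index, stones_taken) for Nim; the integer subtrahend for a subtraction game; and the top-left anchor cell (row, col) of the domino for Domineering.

p1 X@[XO../....]: (0,2)[XOX./....]+0* (0,3)[XO.X/....]+0 (1,0)[XO../X...]+0 (1,1)[XO../.X..]+0 (1,2)[XO../..X.]+0 (1,3)[XO../...X]+0
p2 O@[XOX./....]: (0,3)[XOXO/....]+0* (1,0)[XOX./O...]+0 (1,1)[XOX./.O..]+0 (1,2)[XOX./..O.]+0 (1,3)[XOX./...O]+0
p3 X@[XOXO/....]: (1,0)[XOXO/X...]+0* (1,1)[XOXO/.X..]+0 (1,2)[XOXO/..X.]+0 (1,3)[XOXO/...X]+0
p4 O@[XOXO/X...]: (1,1)[XOXO/XO..]+0* (1,2)[XOXO/X.O.]+0 (1,3)[XOXO/X..O]+0
p5 X@[XOXO/XO..]: (1,2)[XOXO/XOX.]+0* (1,3)[XOXO/XO.X]+0
p6 O@[XOXO/XOX.]: (1,3)[XOXO/XOXO]+0*
p7 X@[XOXO/XOXO] terminal +0; root [XO../....] d6

PV length from [XO../....]: 6 plies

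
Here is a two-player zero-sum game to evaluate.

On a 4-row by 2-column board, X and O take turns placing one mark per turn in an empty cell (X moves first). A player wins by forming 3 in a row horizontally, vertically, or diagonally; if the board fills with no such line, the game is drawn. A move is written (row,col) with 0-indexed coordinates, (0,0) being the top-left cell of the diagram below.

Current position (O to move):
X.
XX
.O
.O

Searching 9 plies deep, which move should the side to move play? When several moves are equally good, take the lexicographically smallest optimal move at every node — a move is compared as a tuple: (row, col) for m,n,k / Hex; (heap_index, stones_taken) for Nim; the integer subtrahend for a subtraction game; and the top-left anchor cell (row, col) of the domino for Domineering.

ply 1, O at X./XX/.O/.O | (0,1)=-1→XO/XX/.O/.O; (2,0)=+0→X./XX/OO/.O*; (3,0)=-1→X./XX/.O/OO
ply 2, X at X./XX/OO/.O | (0,1)=+0→XX/XX/OO/.O*; (3,0)=+0→X./XX/OO/XO
ply 3, O at XX/XX/OO/.O | (3,0)=+0→XX/XX/OO/OO*
ply 4: XX/XX/OO/OO is terminal +0 (X); from X./XX/.O/.O depth 9

O's best at [X./XX/.O/.O]: (2,0)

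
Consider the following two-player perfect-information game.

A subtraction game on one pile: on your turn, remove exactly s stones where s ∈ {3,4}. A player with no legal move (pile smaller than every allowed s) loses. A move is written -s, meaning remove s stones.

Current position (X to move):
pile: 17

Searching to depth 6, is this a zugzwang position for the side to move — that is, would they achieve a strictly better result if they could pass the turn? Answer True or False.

zugzwang(17, X) = False

[17] X move#1: -3:+1/14*, -4:-1/13
[14] O move#2: -3:-1/11*, -4:-1/10
[11] X move#3: -3:+1/8*, -4:+1/7
[8] O move#4: -3:-1/5*, -4:-1/4
[5] X move#5: -3:+1/2*, -4:+1/1
[2] end (terminal -1, O#6); searched 17 to 6
suppose X passes — search the same position with O to move:
pass> [17] O move#1: -3:+1/14*, -4:-1/13
pass> [14] X move#2: -3:-1/11*, -4:-1/10
pass> [11] O move#3: -3:+1/8*, -4:+1/7
pass> [8] X move#4: -3:-1/5*, -4:-1/4
pass> [5] O move#5: -3:+1/2*, -4:+1/1
pass> [2] end (terminal -1, X#6); searched 17 to 6
for X: play +1, pass -1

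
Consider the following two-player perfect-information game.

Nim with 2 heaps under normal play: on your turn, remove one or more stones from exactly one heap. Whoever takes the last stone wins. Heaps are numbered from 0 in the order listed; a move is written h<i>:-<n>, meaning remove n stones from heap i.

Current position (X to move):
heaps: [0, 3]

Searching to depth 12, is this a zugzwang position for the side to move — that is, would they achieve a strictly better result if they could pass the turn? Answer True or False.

[(0,3)] X move#1: h1:-1:-1/(0,2), h1:-2:-1/(0,1), h1:-3:+1/(0,0)*
[(0,0)] end (terminal -1, O#2); searched (0,3) to 12
pass branch (O moves first from the same position):
  | [(0,3)] O move#1: h1:-1:-1/(0,2), h1:-2:-1/(0,1), h1:-3:+1/(0,0)*
  | [(0,0)] end (terminal -1, X#2); searched (0,3) to 12
X moving scores +1; X passing scores -1

zugzwang((0,3), X) = False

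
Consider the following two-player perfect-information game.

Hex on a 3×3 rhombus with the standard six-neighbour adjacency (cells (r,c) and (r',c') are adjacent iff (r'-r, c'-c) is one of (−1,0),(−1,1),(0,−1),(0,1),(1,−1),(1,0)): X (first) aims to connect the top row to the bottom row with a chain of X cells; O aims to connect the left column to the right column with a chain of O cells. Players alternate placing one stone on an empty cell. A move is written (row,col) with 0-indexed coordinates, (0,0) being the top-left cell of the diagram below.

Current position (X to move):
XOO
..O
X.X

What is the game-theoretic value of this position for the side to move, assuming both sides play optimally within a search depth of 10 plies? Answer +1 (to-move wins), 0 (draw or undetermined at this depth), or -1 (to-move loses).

value(XOO/..O/X.X, X) = +1

ply 1, X at XOO/..O/X.X | (1,0)=+1→XOO/X.O/X.X*; (1,1)=-1→XOO/.XO/X.X; (2,1)=-1→XOO/..O/XXX
ply 2: XOO/X.O/X.X is terminal -1 (O); from XOO/..O/X.X depth 10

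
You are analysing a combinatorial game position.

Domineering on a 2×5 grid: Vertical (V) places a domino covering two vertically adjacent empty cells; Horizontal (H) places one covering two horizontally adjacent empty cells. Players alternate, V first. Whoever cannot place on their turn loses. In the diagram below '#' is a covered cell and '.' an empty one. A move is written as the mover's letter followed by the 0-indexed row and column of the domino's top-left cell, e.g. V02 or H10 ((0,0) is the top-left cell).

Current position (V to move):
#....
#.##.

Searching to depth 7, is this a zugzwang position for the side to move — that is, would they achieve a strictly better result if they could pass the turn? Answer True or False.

zugzwang(#..../#.##., V) = True

p1 V@[#..../#.##.]: V01[##.../####.]-1* V04[#...#/#.###]-1
p2 H@[##.../####.]: H02[####./####.]-1 H03[##.##/####.]+1*
p3 V@[##.##/####.] terminal -1; root [#..../#.##.] d7
if V skipped the turn, H would face:
~ p1 H@[#..../#.##.]: H01[###../#.##.]-1* H02[#.##./#.##.]-1 H03[#..##/#.##.]-1
~ p2 V@[###../#.##.]: V04[###.#/#.###]+1*
~ p3 H@[###.#/#.###] terminal -1; root [#..../#.##.] d7
compare (V): move=-1 vs pass=+1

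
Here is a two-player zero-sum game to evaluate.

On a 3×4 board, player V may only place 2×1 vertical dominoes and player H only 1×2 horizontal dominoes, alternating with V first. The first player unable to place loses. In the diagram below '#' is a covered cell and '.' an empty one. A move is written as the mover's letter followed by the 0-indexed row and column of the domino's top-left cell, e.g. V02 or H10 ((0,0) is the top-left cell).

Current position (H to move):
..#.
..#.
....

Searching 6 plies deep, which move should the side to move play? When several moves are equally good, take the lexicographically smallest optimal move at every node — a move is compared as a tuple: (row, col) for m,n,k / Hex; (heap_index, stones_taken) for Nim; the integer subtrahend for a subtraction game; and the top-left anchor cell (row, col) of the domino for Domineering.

H's best at [..#./..#./....]: H10

p1 H@[..#./..#./....]: H00[###./..#./....]-1 H10[..#./###./....]+1* H20[..#./..#./##..]-1 H21[..#./..#./.##.]-1 H22[..#./..#./..##]-1
p2 V@[..#./###./....]: V03[..##/####/....]-1* V13[..#./####/...#]-1
p3 H@[..##/####/....]: H00[####/####/....]+1* H20[..##/####/##..]+1 H21[..##/####/.##.]+1 H22[..##/####/..##]+1
p4 V@[####/####/....] terminal -1; root [..#./..#./....] d6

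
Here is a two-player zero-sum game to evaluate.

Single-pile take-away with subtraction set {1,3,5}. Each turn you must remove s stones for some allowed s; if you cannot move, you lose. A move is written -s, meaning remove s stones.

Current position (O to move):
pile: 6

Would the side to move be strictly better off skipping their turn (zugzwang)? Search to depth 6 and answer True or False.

ply 1, O at 6 | -1=-1→5*; -3=-1→3; -5=-1→1
ply 2, X at 5 | -1=+1→4*; -3=+1→2; -5=+1→0
ply 3, O at 4 | -1=-1→3*; -3=-1→1
ply 4, X at 3 | -1=+1→2*; -3=+1→0
ply 5, O at 2 | -1=-1→1*
ply 6, X at 1 | -1=+1→0*
ply 7: 0 is terminal -1 (O); from 6 depth 6
if O skipped the turn, X would face:
~ ply 1, X at 6 | -1=-1→5*; -3=-1→3; -5=-1→1
~ ply 2, O at 5 | -1=+1→4*; -3=+1→2; -5=+1→0
~ ply 3, X at 4 | -1=-1→3*; -3=-1→1
~ ply 4, O at 3 | -1=+1→2*; -3=+1→0
~ ply 5, X at 2 | -1=-1→1*
~ ply 6, O at 1 | -1=+1→0*
~ ply 7: 0 is terminal -1 (X); from 6 depth 6
compare (O): move=-1 vs pass=+1

zugzwang(6, O) = True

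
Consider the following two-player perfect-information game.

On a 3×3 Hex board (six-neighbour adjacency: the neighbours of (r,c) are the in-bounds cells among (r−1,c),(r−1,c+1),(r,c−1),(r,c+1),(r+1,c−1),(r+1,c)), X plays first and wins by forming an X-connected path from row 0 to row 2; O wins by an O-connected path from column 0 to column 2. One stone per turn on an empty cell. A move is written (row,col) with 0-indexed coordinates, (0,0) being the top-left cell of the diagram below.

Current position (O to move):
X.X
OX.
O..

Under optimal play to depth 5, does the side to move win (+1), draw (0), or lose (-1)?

value(X.X/OX./O.., O) = +1

p1 O@[X.X/OX./O..]: (0,1)[XOX/OX./O..]-1 (1,2)[X.X/OXO/O..]-1 (2,1)[X.X/OX./OO.]+1* (2,2)[X.X/OX./O.O]-1
p2 X@[X.X/OX./OO.]: (0,1)[XXX/OX./OO.]-1* (1,2)[X.X/OXX/OO.]-1 (2,2)[X.X/OX./OOX]-1
p3 O@[XXX/OX./OO.]: (1,2)[XXX/OXO/OO.]+1* (2,2)[XXX/OX./OOO]+1
p4 X@[XXX/OXO/OO.] terminal -1; root [X.X/OX./O..] d5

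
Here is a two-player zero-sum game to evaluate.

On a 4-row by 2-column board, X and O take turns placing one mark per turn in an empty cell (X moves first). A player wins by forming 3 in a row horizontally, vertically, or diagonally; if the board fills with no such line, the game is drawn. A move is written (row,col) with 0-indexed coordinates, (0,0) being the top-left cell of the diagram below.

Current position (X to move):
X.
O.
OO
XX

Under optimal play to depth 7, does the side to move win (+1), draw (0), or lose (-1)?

ply 1, X at X./O./OO/XX | (0,1)=+0→XX/O./OO/XX*; (1,1)=+0→X./OX/OO/XX
ply 2, O at XX/O./OO/XX | (1,1)=+0→XX/OO/OO/XX*
ply 3: XX/OO/OO/XX is terminal +0 (X); from X./O./OO/XX depth 7

value(X./O./OO/XX, X) = 0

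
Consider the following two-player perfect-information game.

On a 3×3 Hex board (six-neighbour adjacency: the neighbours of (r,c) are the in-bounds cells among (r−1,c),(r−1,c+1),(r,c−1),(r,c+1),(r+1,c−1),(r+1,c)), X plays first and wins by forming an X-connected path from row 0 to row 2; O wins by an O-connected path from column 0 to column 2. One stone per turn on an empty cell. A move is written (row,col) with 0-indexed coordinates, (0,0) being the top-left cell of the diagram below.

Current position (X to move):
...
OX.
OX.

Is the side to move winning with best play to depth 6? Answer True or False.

p1 X@[.../OX./OX.]: (0,0)[X../OX./OX.]+1* (0,1)[.X./OX./OX.]+1 (0,2)[..X/OX./OX.]+1 (1,2)[.../OXX/OX.]+1 (2,2)[.../OX./OXX]+1
p2 O@[X../OX./OX.]: (0,1)[XO./OX./OX.]-1* (0,2)[X.O/OX./OX.]-1 (1,2)[X../OXO/OX.]-1 (2,2)[X../OX./OXO]-1
p3 X@[XO./OX./OX.]: (0,2)[XOX/OX./OX.]+1* (1,2)[XO./OXX/OX.]-1 (2,2)[XO./OX./OXX]-1
p4 O@[XOX/OX./OX.] terminal -1; root [.../OX./OX.] d6

X winning at [.../OX./OX.]: True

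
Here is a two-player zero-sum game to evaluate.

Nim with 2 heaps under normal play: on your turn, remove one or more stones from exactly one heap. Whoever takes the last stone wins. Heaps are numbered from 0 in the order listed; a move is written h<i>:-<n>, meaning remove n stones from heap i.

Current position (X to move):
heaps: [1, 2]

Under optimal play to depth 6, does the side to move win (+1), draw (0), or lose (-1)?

ply 1, X at (1,2) | h0:-1=-1→(0,2); h1:-1=+1→(1,1)*; h1:-2=-1→(1,0)
ply 2, O at (1,1) | h0:-1=-1→(0,1)*; h1:-1=-1→(1,0)
ply 3, X at (0,1) | h1:-1=+1→(0,0)*
ply 4: (0,0) is terminal -1 (O); from (1,2) depth 6

value((1,2), X) = +1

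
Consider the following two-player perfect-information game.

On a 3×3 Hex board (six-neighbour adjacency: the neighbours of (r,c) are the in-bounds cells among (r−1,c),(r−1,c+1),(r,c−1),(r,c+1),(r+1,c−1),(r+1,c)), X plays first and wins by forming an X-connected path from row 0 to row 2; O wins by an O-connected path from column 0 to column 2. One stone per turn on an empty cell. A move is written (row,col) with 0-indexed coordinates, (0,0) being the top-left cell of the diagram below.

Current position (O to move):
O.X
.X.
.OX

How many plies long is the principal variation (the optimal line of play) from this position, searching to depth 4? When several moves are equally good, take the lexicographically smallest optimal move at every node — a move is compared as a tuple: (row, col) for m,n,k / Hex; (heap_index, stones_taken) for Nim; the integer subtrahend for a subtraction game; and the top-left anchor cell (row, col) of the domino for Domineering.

PV length from [O.X/.X./.OX]: 4 plies

ply 1, O at O.X/.X./.OX | (0,1)=-1→OOX/.X./.OX*; (1,0)=-1→O.X/OX./.OX; (1,2)=-1→O.X/.XO/.OX; (2,0)=-1→O.X/.X./OOX
ply 2, X at OOX/.X./.OX | (1,0)=+1→OOX/XX./.OX*; (1,2)=+1→OOX/.XX/.OX; (2,0)=+1→OOX/.X./XOX
ply 3, O at OOX/XX./.OX | (1,2)=-1→OOX/XXO/.OX*; (2,0)=-1→OOX/XX./OOX
ply 4, X at OOX/XXO/.OX | (2,0)=+1→OOX/XXO/XOX*
ply 5: OOX/XXO/XOX is terminal -1 (O); from O.X/.X./.OX depth 4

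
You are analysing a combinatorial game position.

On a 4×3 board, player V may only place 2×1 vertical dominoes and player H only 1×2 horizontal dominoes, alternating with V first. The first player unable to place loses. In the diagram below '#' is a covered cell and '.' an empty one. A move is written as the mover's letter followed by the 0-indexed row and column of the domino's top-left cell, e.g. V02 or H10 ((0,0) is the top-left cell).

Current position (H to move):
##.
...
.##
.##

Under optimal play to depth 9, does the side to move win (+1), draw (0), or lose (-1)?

value(##./.../.##/.##, H) = -1

p1 H@[##./.../.##/.##]: H10[##./##./.##/.##]-1* H11[##./.##/.##/.##]-1
p2 V@[##./##./.##/.##]: V02[###/###/.##/.##]+1* V20[##./##./###/###]+1
p3 H@[###/###/.##/.##] terminal -1; root [##./.../.##/.##] d9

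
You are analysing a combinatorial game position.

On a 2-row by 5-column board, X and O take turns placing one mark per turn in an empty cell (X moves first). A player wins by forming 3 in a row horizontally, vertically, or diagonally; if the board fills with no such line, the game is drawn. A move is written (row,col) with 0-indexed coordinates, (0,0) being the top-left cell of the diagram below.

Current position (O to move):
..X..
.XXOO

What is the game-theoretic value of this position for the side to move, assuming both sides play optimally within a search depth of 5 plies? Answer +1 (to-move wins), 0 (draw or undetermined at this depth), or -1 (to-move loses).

value(..X../.XXOO, O) = -1

p1 O@[..X../.XXOO]: (0,0)[O.X../.XXOO]-1* (0,1)[.OX../.XXOO]-1 (0,3)[..XO./.XXOO]-1 (0,4)[..X.O/.XXOO]-1 (1,0)[..X../OXXOO]-1
p2 X@[O.X../.XXOO]: (0,1)[OXX../.XXOO]+1* (0,3)[O.XX./.XXOO]+1 (0,4)[O.X.X/.XXOO]+1 (1,0)[O.X../XXXOO]+1
p3 O@[OXX../.XXOO]: (0,3)[OXXO./.XXOO]-1* (0,4)[OXX.O/.XXOO]-1 (1,0)[OXX../OXXOO]-1
p4 X@[OXXO./.XXOO]: (0,4)[OXXOX/.XXOO]+0 (1,0)[OXXO./XXXOO]+1*
p5 O@[OXXO./XXXOO] terminal -1; root [..X../.XXOO] d5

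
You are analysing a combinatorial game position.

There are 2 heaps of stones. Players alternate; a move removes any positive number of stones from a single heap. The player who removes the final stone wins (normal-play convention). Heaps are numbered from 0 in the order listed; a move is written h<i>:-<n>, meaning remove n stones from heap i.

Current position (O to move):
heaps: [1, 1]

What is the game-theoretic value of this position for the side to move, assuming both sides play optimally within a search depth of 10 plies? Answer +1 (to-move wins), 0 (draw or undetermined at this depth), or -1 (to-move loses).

p1 O@[(1,1)]: h0:-1[(0,1)]-1* h1:-1[(1,0)]-1
p2 X@[(0,1)]: h1:-1[(0,0)]+1*
p3 O@[(0,0)] terminal -1; root [(1,1)] d10

value((1,1), O) = -1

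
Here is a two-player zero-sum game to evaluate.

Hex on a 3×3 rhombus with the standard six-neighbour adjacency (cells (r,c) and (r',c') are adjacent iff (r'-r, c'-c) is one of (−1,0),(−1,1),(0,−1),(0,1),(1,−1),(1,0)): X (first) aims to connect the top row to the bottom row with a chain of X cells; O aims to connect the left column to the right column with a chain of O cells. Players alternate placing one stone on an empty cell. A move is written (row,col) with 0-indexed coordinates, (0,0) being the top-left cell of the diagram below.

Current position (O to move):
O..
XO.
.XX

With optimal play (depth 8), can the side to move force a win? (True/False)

[O../XO./.XX] O move#1: (0,1):+1/OO./XO./.XX*, (0,2):+1/O.O/XO./.XX, (1,2):+1/O../XOO/.XX, (2,0):+1/O../XO./OXX
[OO./XO./.XX] X move#2: (0,2):-1/OOX/XO./.XX*, (1,2):-1/OO./XOX/.XX, (2,0):-1/OO./XO./XXX
[OOX/XO./.XX] O move#3: (1,2):+1/OOX/XOO/.XX*, (2,0):-1/OOX/XO./OXX
[OOX/XOO/.XX] end (terminal -1, X#4); searched O../XO./.XX to 8

O winning at [O../XO./.XX]: True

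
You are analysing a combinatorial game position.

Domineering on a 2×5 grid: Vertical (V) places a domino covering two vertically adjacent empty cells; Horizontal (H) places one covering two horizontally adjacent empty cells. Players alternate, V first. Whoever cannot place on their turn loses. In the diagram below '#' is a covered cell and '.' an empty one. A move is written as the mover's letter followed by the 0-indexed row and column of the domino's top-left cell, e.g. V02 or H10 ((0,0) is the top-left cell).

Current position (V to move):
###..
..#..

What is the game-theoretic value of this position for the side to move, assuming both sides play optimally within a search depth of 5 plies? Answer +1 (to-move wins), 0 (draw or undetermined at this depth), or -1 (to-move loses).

ply 1, V at ###../..#.. | V03=+1→####./..##.*; V04=+1→###.#/..#.#
ply 2, H at ####./..##. | H10=-1→####./####.*
ply 3, V at ####./####. | V04=+1→#####/#####*
ply 4: #####/##### is terminal -1 (H); from ###../..#.. depth 5

value(###../..#.., V) = +1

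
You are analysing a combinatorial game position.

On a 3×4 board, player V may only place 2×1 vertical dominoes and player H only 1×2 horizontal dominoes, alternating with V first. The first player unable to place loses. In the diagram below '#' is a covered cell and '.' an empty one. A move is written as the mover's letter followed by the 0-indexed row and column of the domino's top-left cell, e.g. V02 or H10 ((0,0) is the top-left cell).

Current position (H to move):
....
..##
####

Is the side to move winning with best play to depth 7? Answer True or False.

H winning at [..../..##/####]: True

p1 H@[..../..##/####]: H00[##../..##/####]+1* H01[.##./..##/####]-1 H02[..##/..##/####]-1 H10[..../####/####]+1
p2 V@[##../..##/####] terminal -1; root [..../..##/####] d7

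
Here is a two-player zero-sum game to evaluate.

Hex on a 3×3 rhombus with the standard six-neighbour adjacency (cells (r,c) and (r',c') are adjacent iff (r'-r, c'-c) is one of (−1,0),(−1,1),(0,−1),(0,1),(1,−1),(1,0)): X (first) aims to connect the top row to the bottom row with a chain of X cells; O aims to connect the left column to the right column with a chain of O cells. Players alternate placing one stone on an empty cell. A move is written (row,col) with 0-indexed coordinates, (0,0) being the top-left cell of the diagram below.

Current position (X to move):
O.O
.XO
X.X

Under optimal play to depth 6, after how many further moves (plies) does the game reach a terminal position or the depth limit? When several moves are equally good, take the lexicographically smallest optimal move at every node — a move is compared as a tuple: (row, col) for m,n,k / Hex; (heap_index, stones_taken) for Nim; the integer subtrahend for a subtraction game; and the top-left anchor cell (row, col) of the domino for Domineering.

[O.O/.XO/X.X] X move#1: (0,1):+1/OXO/.XO/X.X*, (1,0):-1/O.O/XXO/X.X, (2,1):-1/O.O/.XO/XXX
[OXO/.XO/X.X] end (terminal -1, O#2); searched O.O/.XO/X.X to 6

PV length from [O.O/.XO/X.X]: 1 ply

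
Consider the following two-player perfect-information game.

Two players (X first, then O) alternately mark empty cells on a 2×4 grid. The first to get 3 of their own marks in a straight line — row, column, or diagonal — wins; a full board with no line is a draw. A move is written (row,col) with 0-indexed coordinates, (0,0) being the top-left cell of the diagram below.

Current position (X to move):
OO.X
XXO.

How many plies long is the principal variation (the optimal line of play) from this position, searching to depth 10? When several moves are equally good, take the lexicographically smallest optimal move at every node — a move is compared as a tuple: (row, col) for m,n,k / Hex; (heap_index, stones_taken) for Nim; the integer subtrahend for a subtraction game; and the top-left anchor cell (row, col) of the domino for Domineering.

[OO.X/XXO.] X move#1: (0,2):+0/OOXX/XXO.*, (1,3):-1/OO.X/XXOX
[OOXX/XXO.] O move#2: (1,3):+0/OOXX/XXOO*
[OOXX/XXOO] end (terminal +0, X#3); searched OO.X/XXO. to 10

PV length from [OO.X/XXO.]: 2 plies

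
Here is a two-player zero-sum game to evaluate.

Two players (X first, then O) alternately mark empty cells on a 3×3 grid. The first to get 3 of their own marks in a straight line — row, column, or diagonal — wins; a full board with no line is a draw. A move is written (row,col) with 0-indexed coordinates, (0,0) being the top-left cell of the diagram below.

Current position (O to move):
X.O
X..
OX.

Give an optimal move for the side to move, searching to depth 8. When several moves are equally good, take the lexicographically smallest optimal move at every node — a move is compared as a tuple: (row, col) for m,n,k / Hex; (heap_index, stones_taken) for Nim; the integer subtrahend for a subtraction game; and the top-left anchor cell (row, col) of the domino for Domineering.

O's best at [X.O/X../OX.]: (1,1)

ply 1, O at X.O/X../OX. | (0,1)=-1→XOO/X../OX.; (1,1)=+1→X.O/XO./OX.*; (1,2)=+1→X.O/X.O/OX.; (2,2)=+1→X.O/X../OXO
ply 2: X.O/XO./OX. is terminal -1 (X); from X.O/X../OX. depth 8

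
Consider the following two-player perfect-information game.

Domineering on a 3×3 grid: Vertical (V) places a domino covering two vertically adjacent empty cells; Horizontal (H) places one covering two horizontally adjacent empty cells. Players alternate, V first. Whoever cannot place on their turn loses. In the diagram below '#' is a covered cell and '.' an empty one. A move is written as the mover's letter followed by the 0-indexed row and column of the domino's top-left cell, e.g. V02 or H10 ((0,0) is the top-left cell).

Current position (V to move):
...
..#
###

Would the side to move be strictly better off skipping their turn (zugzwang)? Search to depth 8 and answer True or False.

[.../..#/###] V move#1: V00:-1/#../#.#/###, V01:+1/.#./.##/###*
[.#./.##/###] end (terminal -1, H#2); searched .../..#/### to 8
suppose V passes — search the same position with H to move:
pass> [.../..#/###] H move#1: H00:+1/##./..#/###*, H01:-1/.##/..#/###, H10:+1/.../###/###
pass> [##./..#/###] end (terminal -1, V#2); searched .../..#/### to 8
for V: play +1, pass -1

zugzwang(.../..#/###, V) = False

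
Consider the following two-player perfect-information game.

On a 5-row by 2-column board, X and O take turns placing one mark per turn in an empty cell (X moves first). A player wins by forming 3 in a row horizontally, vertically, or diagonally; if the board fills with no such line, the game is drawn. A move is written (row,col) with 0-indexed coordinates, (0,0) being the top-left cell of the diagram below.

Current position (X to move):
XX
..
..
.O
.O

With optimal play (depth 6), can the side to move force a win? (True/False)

p1 X@[XX/../../.O/.O]: (1,0)[XX/X./../.O/.O]-1 (1,1)[XX/.X/../.O/.O]-1 (2,0)[XX/../X./.O/.O]-1 (2,1)[XX/../.X/.O/.O]+0* (3,0)[XX/../../XO/.O]-1 (4,0)[XX/../../.O/XO]-1
p2 O@[XX/../.X/.O/.O]: (1,0)[XX/O./.X/.O/.O]-1 (1,1)[XX/.O/.X/.O/.O]+0* (2,0)[XX/../OX/.O/.O]-1 (3,0)[XX/../.X/OO/.O]-1 (4,0)[XX/../.X/.O/OO]-1
p3 X@[XX/.O/.X/.O/.O]: (1,0)[XX/XO/.X/.O/.O]+0* (2,0)[XX/.O/XX/.O/.O]+0 (3,0)[XX/.O/.X/XO/.O]+0 (4,0)[XX/.O/.X/.O/XO]+0
p4 O@[XX/XO/.X/.O/.O]: (2,0)[XX/XO/OX/.O/.O]+0* (3,0)[XX/XO/.X/OO/.O]-1 (4,0)[XX/XO/.X/.O/OO]-1
p5 X@[XX/XO/OX/.O/.O]: (3,0)[XX/XO/OX/XO/.O]+0* (4,0)[XX/XO/OX/.O/XO]+0
p6 O@[XX/XO/OX/XO/.O]: (4,0)[XX/XO/OX/XO/OO]+0*
p7 X@[XX/XO/OX/XO/OO] terminal +0; root [XX/../../.O/.O] d6

X winning at [XX/../../.O/.O]: False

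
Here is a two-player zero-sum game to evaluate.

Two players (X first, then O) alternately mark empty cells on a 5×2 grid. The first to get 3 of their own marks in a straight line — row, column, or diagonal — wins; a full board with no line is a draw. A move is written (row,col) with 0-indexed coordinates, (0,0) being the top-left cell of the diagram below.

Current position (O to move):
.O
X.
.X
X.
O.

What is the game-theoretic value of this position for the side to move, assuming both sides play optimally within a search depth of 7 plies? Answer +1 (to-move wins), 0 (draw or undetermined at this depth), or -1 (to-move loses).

[.O/X./.X/X./O.] O move#1: (0,0):-1/OO/X./.X/X./O.*, (1,1):-1/.O/XO/.X/X./O., (2,0):-1/.O/X./OX/X./O., (3,1):-1/.O/X./.X/XO/O., (4,1):-1/.O/X./.X/X./OO
[OO/X./.X/X./O.] X move#2: (1,1):+1/OO/XX/.X/X./O.*, (2,0):+1/OO/X./XX/X./O., (3,1):+1/OO/X./.X/XX/O., (4,1):+1/OO/X./.X/X./OX
[OO/XX/.X/X./O.] O move#3: (2,0):-1/OO/XX/OX/X./O.*, (3,1):-1/OO/XX/.X/XO/O., (4,1):-1/OO/XX/.X/X./OO
[OO/XX/OX/X./O.] X move#4: (3,1):+1/OO/XX/OX/XX/O.*, (4,1):+0/OO/XX/OX/X./OX
[OO/XX/OX/XX/O.] end (terminal -1, O#5); searched .O/X./.X/X./O. to 7

value(.O/X./.X/X./O., O) = -1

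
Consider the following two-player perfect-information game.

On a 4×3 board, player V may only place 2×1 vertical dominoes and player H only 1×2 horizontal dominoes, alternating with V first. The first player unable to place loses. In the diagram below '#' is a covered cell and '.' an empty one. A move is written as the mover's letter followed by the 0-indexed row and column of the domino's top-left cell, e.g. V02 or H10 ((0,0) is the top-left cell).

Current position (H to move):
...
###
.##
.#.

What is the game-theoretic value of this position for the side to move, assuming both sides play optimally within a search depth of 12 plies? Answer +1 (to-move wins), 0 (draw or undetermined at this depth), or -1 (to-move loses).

[.../###/.##/.#.] H move#1: H00:-1/##./###/.##/.#.*, H01:-1/.##/###/.##/.#.
[##./###/.##/.#.] V move#2: V20:+1/##./###/###/##.*
[##./###/###/##.] end (terminal -1, H#3); searched .../###/.##/.#. to 12

value(.../###/.##/.#., H) = -1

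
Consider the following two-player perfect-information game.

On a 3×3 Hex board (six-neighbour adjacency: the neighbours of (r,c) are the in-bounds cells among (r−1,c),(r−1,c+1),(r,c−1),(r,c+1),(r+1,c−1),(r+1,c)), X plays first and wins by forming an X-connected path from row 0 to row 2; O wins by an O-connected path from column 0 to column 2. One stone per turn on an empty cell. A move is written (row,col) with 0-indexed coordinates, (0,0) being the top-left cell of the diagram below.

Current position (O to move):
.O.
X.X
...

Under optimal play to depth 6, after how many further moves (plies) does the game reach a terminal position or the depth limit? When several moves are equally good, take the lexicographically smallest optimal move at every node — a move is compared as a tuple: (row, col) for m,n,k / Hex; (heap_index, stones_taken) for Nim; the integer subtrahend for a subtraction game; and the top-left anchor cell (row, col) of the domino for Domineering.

p1 O@[.O./X.X/...]: (0,0)[OO./X.X/...]-1* (0,2)[.OO/X.X/...]-1 (1,1)[.O./XOX/...]-1 (2,0)[.O./X.X/O..]-1 (2,1)[.O./X.X/.O.]-1 (2,2)[.O./X.X/..O]-1
p2 X@[OO./X.X/...]: (0,2)[OOX/X.X/...]+1* (1,1)[OO./XXX/...]-1 (2,0)[OO./X.X/X..]-1 (2,1)[OO./X.X/.X.]-1 (2,2)[OO./X.X/..X]-1
p3 O@[OOX/X.X/...]: (1,1)[OOX/XOX/...]-1* (2,0)[OOX/X.X/O..]-1 (2,1)[OOX/X.X/.O.]-1 (2,2)[OOX/X.X/..O]-1
p4 X@[OOX/XOX/...]: (2,0)[OOX/XOX/X..]+1* (2,1)[OOX/XOX/.X.]+1 (2,2)[OOX/XOX/..X]+1
p5 O@[OOX/XOX/X..]: (2,1)[OOX/XOX/XO.]-1* (2,2)[OOX/XOX/X.O]-1
p6 X@[OOX/XOX/XO.]: (2,2)[OOX/XOX/XOX]+1*
p7 O@[OOX/XOX/XOX] terminal -1; root [.O./X.X/...] d6

PV length from [.O./X.X/...]: 6 plies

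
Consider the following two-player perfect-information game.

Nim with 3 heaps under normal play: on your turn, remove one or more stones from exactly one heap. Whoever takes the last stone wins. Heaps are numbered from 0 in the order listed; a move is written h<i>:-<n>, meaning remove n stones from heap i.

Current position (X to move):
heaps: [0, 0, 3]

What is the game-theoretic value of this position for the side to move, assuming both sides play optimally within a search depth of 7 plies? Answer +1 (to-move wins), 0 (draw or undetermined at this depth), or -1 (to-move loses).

[(0,0,3)] X move#1: h2:-1:-1/(0,0,2), h2:-2:-1/(0,0,1), h2:-3:+1/(0,0,0)*
[(0,0,0)] end (terminal -1, O#2); searched (0,0,3) to 7

value((0,0,3), X) = +1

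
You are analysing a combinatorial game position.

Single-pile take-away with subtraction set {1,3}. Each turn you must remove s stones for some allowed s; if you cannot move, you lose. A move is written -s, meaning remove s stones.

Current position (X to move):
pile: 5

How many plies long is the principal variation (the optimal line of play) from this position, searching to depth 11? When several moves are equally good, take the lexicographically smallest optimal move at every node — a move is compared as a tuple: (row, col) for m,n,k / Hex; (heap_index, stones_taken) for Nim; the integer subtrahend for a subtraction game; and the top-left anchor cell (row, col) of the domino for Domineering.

PV length from [5]: 5 plies

p1 X@[5]: -1[4]+1* -3[2]+1
p2 O@[4]: -1[3]-1* -3[1]-1
p3 X@[3]: -1[2]+1* -3[0]+1
p4 O@[2]: -1[1]-1*
p5 X@[1]: -1[0]+1*
p6 O@[0] terminal -1; root [5] d11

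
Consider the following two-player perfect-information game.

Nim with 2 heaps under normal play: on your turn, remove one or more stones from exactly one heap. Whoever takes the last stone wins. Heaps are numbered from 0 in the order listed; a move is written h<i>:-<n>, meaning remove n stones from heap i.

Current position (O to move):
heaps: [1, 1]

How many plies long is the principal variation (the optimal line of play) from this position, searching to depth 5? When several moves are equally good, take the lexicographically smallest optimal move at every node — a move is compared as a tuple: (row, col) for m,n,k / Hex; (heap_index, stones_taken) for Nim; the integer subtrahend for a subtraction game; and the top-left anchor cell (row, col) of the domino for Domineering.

PV length from [(1,1)]: 2 plies

ply 1, O at (1,1) | h0:-1=-1→(0,1)*; h1:-1=-1→(1,0)
ply 2, X at (0,1) | h1:-1=+1→(0,0)*
ply 3: (0,0) is terminal -1 (O); from (1,1) depth 5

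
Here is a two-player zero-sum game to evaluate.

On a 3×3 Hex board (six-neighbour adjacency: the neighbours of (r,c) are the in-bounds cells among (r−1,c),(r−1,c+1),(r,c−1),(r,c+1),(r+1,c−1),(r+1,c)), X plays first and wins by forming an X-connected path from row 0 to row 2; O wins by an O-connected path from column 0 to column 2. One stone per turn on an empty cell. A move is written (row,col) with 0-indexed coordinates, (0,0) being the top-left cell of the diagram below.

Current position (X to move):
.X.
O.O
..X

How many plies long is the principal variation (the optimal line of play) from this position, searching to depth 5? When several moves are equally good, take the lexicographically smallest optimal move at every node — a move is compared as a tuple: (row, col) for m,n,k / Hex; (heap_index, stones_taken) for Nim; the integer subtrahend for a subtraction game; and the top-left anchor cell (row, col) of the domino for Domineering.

PV length from [.X./O.O/..X]: 5 plies

p1 X@[.X./O.O/..X]: (0,0)[XX./O.O/..X]-1 (0,2)[.XX/O.O/..X]-1 (1,1)[.X./OXO/..X]+1* (2,0)[.X./O.O/X.X]-1 (2,1)[.X./O.O/.XX]-1
p2 O@[.X./OXO/..X]: (0,0)[OX./OXO/..X]-1* (0,2)[.XO/OXO/..X]-1 (2,0)[.X./OXO/O.X]-1 (2,1)[.X./OXO/.OX]-1
p3 X@[OX./OXO/..X]: (0,2)[OXX/OXO/..X]+1* (2,0)[OX./OXO/X.X]+1 (2,1)[OX./OXO/.XX]+1
p4 O@[OXX/OXO/..X]: (2,0)[OXX/OXO/O.X]-1* (2,1)[OXX/OXO/.OX]-1
p5 X@[OXX/OXO/O.X]: (2,1)[OXX/OXO/OXX]+1*
p6 O@[OXX/OXO/OXX] terminal -1; root [.X./O.O/..X] d5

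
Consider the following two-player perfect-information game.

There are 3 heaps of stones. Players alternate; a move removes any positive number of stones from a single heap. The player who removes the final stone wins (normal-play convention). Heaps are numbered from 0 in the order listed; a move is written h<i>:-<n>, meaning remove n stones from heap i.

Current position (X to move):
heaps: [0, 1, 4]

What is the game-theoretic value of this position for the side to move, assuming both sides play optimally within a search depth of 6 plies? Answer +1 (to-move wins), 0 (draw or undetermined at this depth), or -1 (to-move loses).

value((0,1,4), X) = +1

ply 1, X at (0,1,4) | h1:-1=-1→(0,0,4); h2:-1=-1→(0,1,3); h2:-2=-1→(0,1,2); h2:-3=+1→(0,1,1)*; h2:-4=-1→(0,1,0)
ply 2, O at (0,1,1) | h1:-1=-1→(0,0,1)*; h2:-1=-1→(0,1,0)
ply 3, X at (0,0,1) | h2:-1=+1→(0,0,0)*
ply 4: (0,0,0) is terminal -1 (O); from (0,1,4) depth 6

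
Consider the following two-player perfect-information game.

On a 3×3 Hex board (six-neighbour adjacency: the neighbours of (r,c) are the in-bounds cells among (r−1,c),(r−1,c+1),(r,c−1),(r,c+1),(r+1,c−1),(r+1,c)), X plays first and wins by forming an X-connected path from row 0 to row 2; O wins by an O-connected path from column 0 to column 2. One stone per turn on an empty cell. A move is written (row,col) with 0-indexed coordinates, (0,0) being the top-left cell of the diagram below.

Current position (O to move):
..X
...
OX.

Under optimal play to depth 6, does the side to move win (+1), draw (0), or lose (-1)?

p1 O@[..X/.../OX.]: (0,0)[O.X/.../OX.]-1* (0,1)[.OX/.../OX.]-1 (1,0)[..X/O../OX.]-1 (1,1)[..X/.O./OX.]-1 (1,2)[..X/..O/OX.]-1 (2,2)[..X/.../OXO]-1
p2 X@[O.X/.../OX.]: (0,1)[OXX/.../OX.]+1* (1,0)[O.X/X../OX.]+1 (1,1)[O.X/.X./OX.]+1 (1,2)[O.X/..X/OX.]+1 (2,2)[O.X/.../OXX]+1
p3 O@[OXX/.../OX.]: (1,0)[OXX/O../OX.]-1* (1,1)[OXX/.O./OX.]-1 (1,2)[OXX/..O/OX.]-1 (2,2)[OXX/.../OXO]-1
p4 X@[OXX/O../OX.]: (1,1)[OXX/OX./OX.]+1* (1,2)[OXX/O.X/OX.]+1 (2,2)[OXX/O../OXX]+1
p5 O@[OXX/OX./OX.] terminal -1; root [..X/.../OX.] d6

value(..X/.../OX., O) = -1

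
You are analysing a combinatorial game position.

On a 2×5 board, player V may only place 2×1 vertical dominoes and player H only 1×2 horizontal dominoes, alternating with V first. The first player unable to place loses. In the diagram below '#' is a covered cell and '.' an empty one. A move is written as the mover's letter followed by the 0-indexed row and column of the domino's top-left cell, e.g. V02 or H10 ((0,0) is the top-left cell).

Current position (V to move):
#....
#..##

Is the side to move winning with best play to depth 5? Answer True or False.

V winning at [#..../#..##]: True

ply 1, V at #..../#..## | V01=-1→##.../##.##; V02=+1→#.#../#.###*
ply 2, H at #.#../#.### | H03=-1→#.###/#.###*
ply 3, V at #.###/#.### | V01=+1→#####/#####*
ply 4: #####/##### is terminal -1 (H); from #..../#..## depth 5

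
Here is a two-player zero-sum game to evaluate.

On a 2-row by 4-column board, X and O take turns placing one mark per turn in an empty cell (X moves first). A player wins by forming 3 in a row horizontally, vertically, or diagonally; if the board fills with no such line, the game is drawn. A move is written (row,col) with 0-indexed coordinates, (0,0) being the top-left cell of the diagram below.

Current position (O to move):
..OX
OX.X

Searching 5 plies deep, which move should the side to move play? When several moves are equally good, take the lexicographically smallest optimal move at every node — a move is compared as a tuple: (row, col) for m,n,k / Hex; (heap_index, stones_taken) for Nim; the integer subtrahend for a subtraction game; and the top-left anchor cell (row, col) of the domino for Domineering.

O's best at [..OX/OX.X]: (1,2)

[..OX/OX.X] O move#1: (0,0):-1/O.OX/OX.X, (0,1):-1/.OOX/OX.X, (1,2):+0/..OX/OXOX*
[..OX/OXOX] X move#2: (0,0):+0/X.OX/OXOX*, (0,1):+0/.XOX/OXOX
[X.OX/OXOX] O move#3: (0,1):+0/XOOX/OXOX*
[XOOX/OXOX] end (terminal +0, X#4); searched ..OX/OX.X to 5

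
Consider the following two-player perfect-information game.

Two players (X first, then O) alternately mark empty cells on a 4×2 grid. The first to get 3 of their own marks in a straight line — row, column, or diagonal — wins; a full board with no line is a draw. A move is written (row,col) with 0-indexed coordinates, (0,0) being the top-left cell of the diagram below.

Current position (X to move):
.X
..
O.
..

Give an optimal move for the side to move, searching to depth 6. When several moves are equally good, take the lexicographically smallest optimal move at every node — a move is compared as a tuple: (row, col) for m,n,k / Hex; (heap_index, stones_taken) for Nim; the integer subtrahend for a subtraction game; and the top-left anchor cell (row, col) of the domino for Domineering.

X's best at [.X/../O./..]: (0,0)

p1 X@[.X/../O./..]: (0,0)[XX/../O./..]+0* (1,0)[.X/X./O./..]+0 (1,1)[.X/.X/O./..]+0 (2,1)[.X/../OX/..]+0 (3,0)[.X/../O./X.]+0 (3,1)[.X/../O./.X]-1
p2 O@[XX/../O./..]: (1,0)[XX/O./O./..]+0* (1,1)[XX/.O/O./..]+0 (2,1)[XX/../OO/..]+0 (3,0)[XX/../O./O.]+0 (3,1)[XX/../O./.O]+0
p3 X@[XX/O./O./..]: (1,1)[XX/OX/O./..]-1 (2,1)[XX/O./OX/..]-1 (3,0)[XX/O./O./X.]+0* (3,1)[XX/O./O./.X]-1
p4 O@[XX/O./O./X.]: (1,1)[XX/OO/O./X.]+0* (2,1)[XX/O./OO/X.]+0 (3,1)[XX/O./O./XO]+0
p5 X@[XX/OO/O./X.]: (2,1)[XX/OO/OX/X.]+0* (3,1)[XX/OO/O./XX]+0
p6 O@[XX/OO/OX/X.]: (3,1)[XX/OO/OX/XO]+0*
p7 X@[XX/OO/OX/XO] terminal +0; root [.X/../O./..] d6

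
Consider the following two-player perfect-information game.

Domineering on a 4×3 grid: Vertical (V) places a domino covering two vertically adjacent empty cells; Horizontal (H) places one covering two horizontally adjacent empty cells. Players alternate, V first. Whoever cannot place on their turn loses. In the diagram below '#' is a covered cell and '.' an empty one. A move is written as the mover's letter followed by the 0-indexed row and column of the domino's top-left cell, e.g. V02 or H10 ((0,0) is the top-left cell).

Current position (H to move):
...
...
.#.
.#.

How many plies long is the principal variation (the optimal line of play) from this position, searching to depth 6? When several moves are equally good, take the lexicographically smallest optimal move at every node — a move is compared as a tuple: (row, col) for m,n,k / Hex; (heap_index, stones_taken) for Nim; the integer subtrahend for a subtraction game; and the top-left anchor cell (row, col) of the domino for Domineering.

PV length from [.../.../.#./.#.]: 4 plies

p1 H@[.../.../.#./.#.]: H00[##./.../.#./.#.]-1* H01[.##/.../.#./.#.]-1 H10[.../##./.#./.#.]-1 H11[.../.##/.#./.#.]-1
p2 V@[##./.../.#./.#.]: V02[###/..#/.#./.#.]+1* V10[##./#../##./.#.]+1 V12[##./..#/.##/.#.]+1 V20[##./.../##./##.]+1 V22[##./.../.##/.##]+1
p3 H@[###/..#/.#./.#.]: H10[###/###/.#./.#.]-1*
p4 V@[###/###/.#./.#.]: V20[###/###/##./##.]+1* V22[###/###/.##/.##]+1
p5 H@[###/###/##./##.] terminal -1; root [.../.../.#./.#.] d6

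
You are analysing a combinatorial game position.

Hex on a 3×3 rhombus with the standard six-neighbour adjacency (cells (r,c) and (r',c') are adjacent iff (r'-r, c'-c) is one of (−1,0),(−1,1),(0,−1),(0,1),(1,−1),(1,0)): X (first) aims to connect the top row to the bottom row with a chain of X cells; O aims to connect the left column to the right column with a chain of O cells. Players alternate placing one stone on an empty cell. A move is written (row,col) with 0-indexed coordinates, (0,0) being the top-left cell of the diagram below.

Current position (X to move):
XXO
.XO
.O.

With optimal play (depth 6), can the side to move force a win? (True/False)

p1 X@[XXO/.XO/.O.]: (1,0)[XXO/XXO/.O.]-1 (2,0)[XXO/.XO/XO.]+1* (2,2)[XXO/.XO/.OX]-1
p2 O@[XXO/.XO/XO.] terminal -1; root [XXO/.XO/.O.] d6

X winning at [XXO/.XO/.O.]: True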